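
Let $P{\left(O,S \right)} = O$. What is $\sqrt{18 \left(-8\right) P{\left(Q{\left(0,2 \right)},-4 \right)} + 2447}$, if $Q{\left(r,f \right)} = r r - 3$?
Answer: $\sqrt{2879} \approx 53.656$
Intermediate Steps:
$Q{\left(r,f \right)} = -3 + r^{2}$ ($Q{\left(r,f \right)} = r^{2} - 3 = -3 + r^{2}$)
$\sqrt{18 \left(-8\right) P{\left(Q{\left(0,2 \right)},-4 \right)} + 2447} = \sqrt{18 \left(-8\right) \left(-3 + 0^{2}\right) + 2447} = \sqrt{- 144 \left(-3 + 0\right) + 2447} = \sqrt{\left(-144\right) \left(-3\right) + 2447} = \sqrt{432 + 2447} = \sqrt{2879}$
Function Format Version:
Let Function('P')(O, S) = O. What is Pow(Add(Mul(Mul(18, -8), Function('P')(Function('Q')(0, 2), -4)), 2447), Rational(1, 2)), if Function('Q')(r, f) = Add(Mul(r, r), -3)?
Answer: Pow(2879, Rational(1, 2)) ≈ 53.656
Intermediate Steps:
Function('Q')(r, f) = Add(-3, Pow(r, 2)) (Function('Q')(r, f) = Add(Pow(r, 2), -3) = Add(-3, Pow(r, 2)))
Pow(Add(Mul(Mul(18, -8), Function('P')(Function('Q')(0, 2), -4)), 2447), Rational(1, 2)) = Pow(Add(Mul(Mul(18, -8), Add(-3, Pow(0, 2))), 2447), Rational(1, 2)) = Pow(Add(Mul(-144, Add(-3, 0)), 2447), Rational(1, 2)) = Pow(Add(Mul(-144, -3), 2447), Rational(1, 2)) = Pow(Add(432, 2447), Rational(1, 2)) = Pow(2879, Rational(1, 2))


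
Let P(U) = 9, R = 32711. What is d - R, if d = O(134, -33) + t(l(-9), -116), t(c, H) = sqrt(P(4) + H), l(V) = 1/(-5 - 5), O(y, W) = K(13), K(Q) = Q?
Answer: -32698 + I*sqrt(107) ≈ -32698.0 + 10.344*I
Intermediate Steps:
O(y, W) = 13
l(V) = -1/10 (l(V) = 1/(-10) = -1/10)
t(c, H) = sqrt(9 + H)
d = 13 + I*sqrt(107) (d = 13 + sqrt(9 - 116) = 13 + sqrt(-107) = 13 + I*sqrt(107) ≈ 13.0 + 10.344*I)
d - R = (13 + I*sqrt(107)) - 1*32711 = (13 + I*sqrt(107)) - 32711 = -32698 + I*sqrt(107)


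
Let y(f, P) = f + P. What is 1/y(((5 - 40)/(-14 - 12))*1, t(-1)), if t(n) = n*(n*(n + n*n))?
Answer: 26/35 ≈ 0.74286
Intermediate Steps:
t(n) = n**2*(n + n**2) (t(n) = n*(n*(n + n**2)) = n**2*(n + n**2))
y(f, P) = P + f
1/y(((5 - 40)/(-14 - 12))*1, t(-1)) = 1/((-1)**3*(1 - 1) + ((5 - 40)/(-14 - 12))*1) = 1/(-1*0 - 35/(-26)*1) = 1/(0 - 35*(-1/26)*1) = 1/(0 + (35/26)*1) = 1/(0 + 35/26) = 1/(35/26) = 26/35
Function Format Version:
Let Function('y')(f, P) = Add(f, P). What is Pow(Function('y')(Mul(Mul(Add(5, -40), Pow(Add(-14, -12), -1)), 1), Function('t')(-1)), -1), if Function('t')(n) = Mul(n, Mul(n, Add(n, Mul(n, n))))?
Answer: Rational(26, 35) ≈ 0.74286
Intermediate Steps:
Function('t')(n) = Mul(Pow(n, 2), Add(n, Pow(n, 2))) (Function('t')(n) = Mul(n, Mul(n, Add(n, Pow(n, 2)))) = Mul(Pow(n, 2), Add(n, Pow(n, 2))))
Function('y')(f, P) = Add(P, f)
Pow(Function('y')(Mul(Mul(Add(5, -40), Pow(Add(-14, -12), -1)), 1), Function('t')(-1)), -1) = Pow(Add(Mul(Pow(-1, 3), Add(1, -1)), Mul(Mul(Add(5, -40), Pow(Add(-14, -12), -1)), 1)), -1) = Pow(Add(Mul(-1, 0), Mul(Mul(-35, Pow(-26, -1)), 1)), -1) = Pow(Add(0, Mul(Mul(-35, Rational(-1, 26)), 1)), -1) = Pow(Add(0, Mul(Rational(35, 26), 1)), -1) = Pow(Add(0, Rational(35, 26)), -1) = Pow(Rational(35, 26), -1) = Rational(26, 35)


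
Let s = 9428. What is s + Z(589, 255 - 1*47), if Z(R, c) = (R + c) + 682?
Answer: 10907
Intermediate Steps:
Z(R, c) = 682 + R + c
s + Z(589, 255 - 1*47) = 9428 + (682 + 589 + (255 - 1*47)) = 9428 + (682 + 589 + (255 - 47)) = 9428 + (682 + 589 + 208) = 9428 + 1479 = 10907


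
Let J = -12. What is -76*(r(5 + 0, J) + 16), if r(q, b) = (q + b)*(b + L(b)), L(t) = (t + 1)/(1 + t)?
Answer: -7068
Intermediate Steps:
L(t) = 1 (L(t) = (1 + t)/(1 + t) = 1)
r(q, b) = (1 + b)*(b + q) (r(q, b) = (q + b)*(b + 1) = (b + q)*(1 + b) = (1 + b)*(b + q))
-76*(r(5 + 0, J) + 16) = -76*((-12 + (5 + 0) + (-12)**2 - 12*(5 + 0)) + 16) = -76*((-12 + 5 + 144 - 12*5) + 16) = -76*((-12 + 5 + 144 - 60) + 16) = -76*(77 + 16) = -76*93 = -7068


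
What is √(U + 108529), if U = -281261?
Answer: 2*I*√43183 ≈ 415.61*I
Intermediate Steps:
√(U + 108529) = √(-281261 + 108529) = √(-172732) = 2*I*√43183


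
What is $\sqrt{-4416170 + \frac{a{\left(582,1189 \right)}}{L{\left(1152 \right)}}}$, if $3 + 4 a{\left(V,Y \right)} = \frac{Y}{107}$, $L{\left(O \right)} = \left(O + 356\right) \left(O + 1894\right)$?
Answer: $\frac{i \sqrt{266695586248021612159582}}{245745188} \approx 2101.5 i$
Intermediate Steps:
$L{\left(O \right)} = \left(356 + O\right) \left(1894 + O\right)$
$a{\left(V,Y \right)} = - \frac{3}{4} + \frac{Y}{428}$ ($a{\left(V,Y \right)} = - \frac{3}{4} + \frac{Y \frac{1}{107}}{4} = - \frac{3}{4} + \frac{\frac{1}{107} Y}{4} = - \frac{3}{4} + \frac{Y}{428}$)
$\sqrt{-4416170 + \frac{a{\left(582,1189 \right)}}{L{\left(1152 \right)}}} = \sqrt{-4416170 + \frac{- \frac{3}{4} + \frac{1}{428} \cdot 1189}{674264 + 1152^{2} + 2250 \cdot 1152}} = \sqrt{-4416170 + \frac{- \frac{3}{4} + \frac{1189}{428}}{674264 + 1327104 + 2592000}} = \sqrt{-4416170 + \frac{217}{107 \cdot 4593368}} = \sqrt{-4416170 + \frac{217}{107} \cdot \frac{1}{4593368}} = \sqrt{-4416170 + \frac{217}{491490376}} = \sqrt{- \frac{2170505053779703}{491490376}} = \frac{i \sqrt{266695586248021612159582}}{245745188}$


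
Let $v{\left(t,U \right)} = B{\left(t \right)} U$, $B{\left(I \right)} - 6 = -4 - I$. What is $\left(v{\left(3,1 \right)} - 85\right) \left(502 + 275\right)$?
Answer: $-66822$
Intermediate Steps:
$B{\left(I \right)} = 2 - I$ ($B{\left(I \right)} = 6 - \left(4 + I\right) = 2 - I$)
$v{\left(t,U \right)} = U \left(2 - t\right)$ ($v{\left(t,U \right)} = \left(2 - t\right) U = U \left(2 - t\right)$)
$\left(v{\left(3,1 \right)} - 85\right) \left(502 + 275\right) = \left(1 \left(2 - 3\right) - 85\right) \left(502 + 275\right) = \left(1 \left(2 - 3\right) + \left(-210 + 125\right)\right) 777 = \left(1 \left(-1\right) - 85\right) 777 = \left(-1 - 85\right) 777 = \left(-86\right) 777 = -66822$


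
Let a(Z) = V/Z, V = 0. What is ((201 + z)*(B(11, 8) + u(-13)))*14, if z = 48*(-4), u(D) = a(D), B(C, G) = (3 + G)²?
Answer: 15246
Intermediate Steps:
a(Z) = 0 (a(Z) = 0/Z = 0)
u(D) = 0
z = -192
((201 + z)*(B(11, 8) + u(-13)))*14 = ((201 - 192)*((3 + 8)² + 0))*14 = (9*(11² + 0))*14 = (9*(121 + 0))*14 = (9*121)*14 = 1089*14 = 15246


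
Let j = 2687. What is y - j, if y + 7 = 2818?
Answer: 124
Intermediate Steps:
y = 2811 (y = -7 + 2818 = 2811)
y - j = 2811 - 1*2687 = 2811 - 2687 = 124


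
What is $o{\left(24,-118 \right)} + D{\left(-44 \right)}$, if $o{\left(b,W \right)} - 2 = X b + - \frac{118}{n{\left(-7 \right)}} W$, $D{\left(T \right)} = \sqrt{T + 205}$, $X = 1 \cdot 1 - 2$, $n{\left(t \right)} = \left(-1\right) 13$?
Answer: $- \frac{14210}{13} + \sqrt{161} \approx -1080.4$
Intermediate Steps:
$n{\left(t \right)} = -13$
$X = -1$ ($X = 1 - 2 = -1$)
$D{\left(T \right)} = \sqrt{205 + T}$
$o{\left(b,W \right)} = 2 - b + \frac{118 W}{13}$ ($o{\left(b,W \right)} = 2 + \left(- b + - \frac{118}{-13} W\right) = 2 + \left(- b + \left(-118\right) \left(- \frac{1}{13}\right) W\right) = 2 + \left(- b + \frac{118 W}{13}\right) = 2 - b + \frac{118 W}{13}$)
$o{\left(24,-118 \right)} + D{\left(-44 \right)} = \left(2 - 24 + \frac{118}{13} \left(-118\right)\right) + \sqrt{205 - 44} = \left(2 - 24 - \frac{13924}{13}\right) + \sqrt{161} = - \frac{14210}{13} + \sqrt{161}$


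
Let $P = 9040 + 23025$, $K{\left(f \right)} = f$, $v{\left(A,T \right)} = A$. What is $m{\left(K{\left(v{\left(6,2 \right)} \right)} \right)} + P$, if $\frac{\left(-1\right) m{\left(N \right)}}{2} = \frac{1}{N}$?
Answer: $\frac{96194}{3} \approx 32065.0$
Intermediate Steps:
$m{\left(N \right)} = - \frac{2}{N}$
$P = 32065$
$m{\left(K{\left(v{\left(6,2 \right)} \right)} \right)} + P = - \frac{2}{6} + 32065 = \left(-2\right) \frac{1}{6} + 32065 = - \frac{1}{3} + 32065 = \frac{96194}{3}$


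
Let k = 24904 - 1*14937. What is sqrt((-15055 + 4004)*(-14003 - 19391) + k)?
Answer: 3*sqrt(41005229) ≈ 19211.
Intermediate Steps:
k = 9967 (k = 24904 - 14937 = 9967)
sqrt((-15055 + 4004)*(-14003 - 19391) + k) = sqrt((-15055 + 4004)*(-14003 - 19391) + 9967) = sqrt(-11051*(-33394) + 9967) = sqrt(369037094 + 9967) = sqrt(369047061) = 3*sqrt(41005229)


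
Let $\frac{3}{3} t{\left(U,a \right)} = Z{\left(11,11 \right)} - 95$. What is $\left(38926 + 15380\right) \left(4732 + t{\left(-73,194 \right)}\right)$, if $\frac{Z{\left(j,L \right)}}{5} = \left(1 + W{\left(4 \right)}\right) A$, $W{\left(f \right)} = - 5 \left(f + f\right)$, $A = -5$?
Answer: $304765272$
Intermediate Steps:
$W{\left(f \right)} = - 10 f$ ($W{\left(f \right)} = - 5 \cdot 2 f = - 10 f$)
$Z{\left(j,L \right)} = 975$ ($Z{\left(j,L \right)} = 5 \left(1 - 40\right) \left(-5\right) = 5 \left(\left(-39\right) \left(-5\right)\right) = 5 \cdot 195 = 975$)
$t{\left(U,a \right)} = 880$ ($t{\left(U,a \right)} = 975 - 95 = 880$)
$\left(38926 + 15380\right) \left(4732 + t{\left(-73,194 \right)}\right) = \left(38926 + 15380\right) \left(4732 + 880\right) = 54306 \cdot 5612 = 304765272$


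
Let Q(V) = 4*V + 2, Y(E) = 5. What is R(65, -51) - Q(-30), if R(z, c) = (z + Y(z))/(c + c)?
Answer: 5983/51 ≈ 117.31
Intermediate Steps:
R(z, c) = (5 + z)/(2*c) (R(z, c) = (z + 5)/(c + c) = (5 + z)/((2*c)) = (5 + z)*(1/(2*c)) = (5 + z)/(2*c))
Q(V) = 2 + 4*V
R(65, -51) - Q(-30) = (½)*(5 + 65)/(-51) - (2 + 4*(-30)) = (½)*(-1/51)*70 - (2 - 120) = -35/51 - 1*(-118) = -35/51 + 118 = 5983/51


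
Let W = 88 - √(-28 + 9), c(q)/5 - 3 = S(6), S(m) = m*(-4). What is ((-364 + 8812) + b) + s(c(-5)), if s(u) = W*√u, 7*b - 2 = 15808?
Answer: 74946/7 + √1995 + 88*I*√105 ≈ 10751.0 + 901.73*I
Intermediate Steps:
b = 15810/7 (b = 2/7 + (⅐)*15808 = 2/7 + 15808/7 = 15810/7 ≈ 2258.6)
S(m) = -4*m
c(q) = -105 (c(q) = 15 + 5*(-4*6) = 15 + 5*(-24) = 15 - 120 = -105)
W = 88 - I*√19 (W = 88 - √(-19) = 88 - I*√19 ≈ 88.0 - 4.3589*I)
s(u) = √u*(88 - I*√19) (s(u) = (88 - I*√19)*√u = √u*(88 - I*√19))
((-364 + 8812) + b) + s(c(-5)) = ((-364 + 8812) + 15810/7) + √(-105)*(88 - I*√19) = (8448 + 15810/7) + (I*√105)*(88 - I*√19) = 74946/7 + I*√105*(88 - I*√19)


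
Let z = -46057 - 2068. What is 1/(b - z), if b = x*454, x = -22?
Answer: 1/38137 ≈ 2.6221e-5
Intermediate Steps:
z = -48125
b = -9988 (b = -22*454 = -9988)
1/(b - z) = 1/(-9988 - 1*(-48125)) = 1/(-9988 + 48125) = 1/38137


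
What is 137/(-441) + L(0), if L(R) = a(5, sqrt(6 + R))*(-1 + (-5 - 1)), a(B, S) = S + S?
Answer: -137/441 - 14*sqrt(6) ≈ -34.604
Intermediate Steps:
a(B, S) = 2*S
L(R) = -14*sqrt(6 + R) (L(R) = (2*sqrt(6 + R))*(-1 + (-5 - 1)) = (2*sqrt(6 + R))*(-1 - 6) = (2*sqrt(6 + R))*(-7) = -14*sqrt(6 + R))
137/(-441) + L(0) = 137/(-441) - 14*sqrt(6 + 0) = 137*(-1/441) - 14*sqrt(6) = -137/441 - 14*sqrt(6)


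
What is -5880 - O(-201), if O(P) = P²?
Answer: -46281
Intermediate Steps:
-5880 - O(-201) = -5880 - 1*(-201)² = -5880 - 1*40401 = -5880 - 40401 = -46281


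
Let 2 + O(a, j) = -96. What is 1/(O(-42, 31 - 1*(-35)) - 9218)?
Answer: -1/9316 ≈ -0.00010734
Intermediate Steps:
O(a, j) = -98 (O(a, j) = -2 - 96 = -98)
1/(O(-42, 31 - 1*(-35)) - 9218) = 1/(-98 - 9218) = 1/(-9316) = -1/9316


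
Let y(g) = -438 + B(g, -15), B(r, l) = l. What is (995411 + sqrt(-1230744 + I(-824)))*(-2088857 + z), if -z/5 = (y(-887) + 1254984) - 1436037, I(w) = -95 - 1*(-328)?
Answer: -1175905890397 - 1181327*I*sqrt(1230511) ≈ -1.1759e+12 - 1.3104e+9*I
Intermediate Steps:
I(w) = 233 (I(w) = -95 + 328 = 233)
y(g) = -453 (y(g) = -438 - 15 = -453)
z = 907530 (z = -5*((-453 + 1254984) - 1436037) = -5*(1254531 - 1436037) = -5*(-181506) = 907530)
(995411 + sqrt(-1230744 + I(-824)))*(-2088857 + z) = (995411 + sqrt(-1230744 + 233))*(-2088857 + 907530) = (995411 + sqrt(-1230511))*(-1181327) = (995411 + I*sqrt(1230511))*(-1181327) = -1175905890397 - 1181327*I*sqrt(1230511)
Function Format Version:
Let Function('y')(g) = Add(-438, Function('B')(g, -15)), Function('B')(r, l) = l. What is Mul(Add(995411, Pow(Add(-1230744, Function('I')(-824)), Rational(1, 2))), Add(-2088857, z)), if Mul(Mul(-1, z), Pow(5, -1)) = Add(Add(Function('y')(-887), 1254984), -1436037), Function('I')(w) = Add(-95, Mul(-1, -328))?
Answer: Add(-1175905890397, Mul(-1181327, I, Pow(1230511, Rational(1, 2)))) ≈ Add(-1.1759e+12, Mul(-1.3104e+9, I))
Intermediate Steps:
Function('I')(w) = 233 (Function('I')(w) = Add(-95, 328) = 233)
Function('y')(g) = -453 (Function('y')(g) = Add(-438, -15) = -453)
z = 907530 (z = Mul(-5, Add(Add(-453, 1254984), -1436037)) = Mul(-5, Add(1254531, -1436037)) = Mul(-5, -181506) = 907530)
Mul(Add(995411, Pow(Add(-1230744, Function('I')(-824)), Rational(1, 2))), Add(-2088857, z)) = Mul(Add(995411, Pow(Add(-1230744, 233), Rational(1, 2))), Add(-2088857, 907530)) = Mul(Add(995411, Pow(-1230511, Rational(1, 2))), -1181327) = Mul(Add(995411, Mul(I, Pow(1230511, Rational(1, 2)))), -1181327) = Add(-1175905890397, Mul(-1181327, I, Pow(1230511, Rational(1, 2))))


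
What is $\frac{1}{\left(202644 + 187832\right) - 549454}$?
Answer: $- \frac{1}{158978} \approx -6.2902 \cdot 10^{-6}$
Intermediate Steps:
$\frac{1}{\left(202644 + 187832\right) - 549454} = \frac{1}{390476 - 549454} = \frac{1}{-158978} = - \frac{1}{158978}$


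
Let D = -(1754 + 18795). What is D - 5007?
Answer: -25556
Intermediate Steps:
D = -20549 (D = -1*20549 = -20549)
D - 5007 = -20549 - 5007 = -25556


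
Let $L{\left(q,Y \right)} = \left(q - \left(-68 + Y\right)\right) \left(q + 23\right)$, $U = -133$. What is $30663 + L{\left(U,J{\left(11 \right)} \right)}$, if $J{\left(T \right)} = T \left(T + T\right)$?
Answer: $64433$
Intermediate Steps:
$J{\left(T \right)} = 2 T^{2}$ ($J{\left(T \right)} = T 2 T = 2 T^{2}$)
$L{\left(q,Y \right)} = \left(23 + q\right) \left(68 + q - Y\right)$ ($L{\left(q,Y \right)} = \left(68 + q - Y\right) \left(23 + q\right) = \left(23 + q\right) \left(68 + q - Y\right)$)
$30663 + L{\left(U,J{\left(11 \right)} \right)} = 30663 + \left(1564 + \left(-133\right)^{2} - 23 \cdot 2 \cdot 11^{2} + 91 \left(-133\right) - 2 \cdot 11^{2} \left(-133\right)\right) = 30663 - \left(-7150 + 2 \cdot 121 \left(-133\right) + 23 \cdot 2 \cdot 121\right) = 30663 - \left(-1584 - 32186\right) = 30663 + \left(1564 + 17689 - 5566 - 12103 + 32186\right) = 30663 + 33770 = 64433$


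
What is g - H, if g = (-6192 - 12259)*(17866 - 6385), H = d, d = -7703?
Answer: -211828228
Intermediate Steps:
H = -7703
g = -211835931 (g = -18451*11481 = -211835931)
g - H = -211835931 - 1*(-7703) = -211835931 + 7703 = -211828228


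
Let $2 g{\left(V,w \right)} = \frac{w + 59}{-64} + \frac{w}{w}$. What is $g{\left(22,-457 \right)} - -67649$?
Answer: $\frac{4329767}{64} \approx 67653.0$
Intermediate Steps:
$g{\left(V,w \right)} = \frac{5}{128} - \frac{w}{128}$ ($g{\left(V,w \right)} = \frac{\frac{w + 59}{-64} + \frac{w}{w}}{2} = \frac{\left(59 + w\right) \left(- \frac{1}{64}\right) + 1}{2} = \frac{\left(- \frac{59}{64} - \frac{w}{64}\right) + 1}{2} = \frac{\frac{5}{64} - \frac{w}{64}}{2} = \frac{5}{128} - \frac{w}{128}$)
$g{\left(22,-457 \right)} - -67649 = \left(\frac{5}{128} - - \frac{457}{128}\right) - -67649 = \left(\frac{5}{128} + \frac{457}{128}\right) + 67649 = \frac{231}{64} + 67649 = \frac{4329767}{64}$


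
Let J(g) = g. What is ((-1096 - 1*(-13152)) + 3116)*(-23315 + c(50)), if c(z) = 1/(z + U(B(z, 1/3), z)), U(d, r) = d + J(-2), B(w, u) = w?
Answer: -17333016234/49 ≈ -3.5374e+8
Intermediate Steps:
U(d, r) = -2 + d (U(d, r) = d - 2 = -2 + d)
c(z) = 1/(-2 + 2*z) (c(z) = 1/(z + (-2 + z)) = 1/(-2 + 2*z))
((-1096 - 1*(-13152)) + 3116)*(-23315 + c(50)) = ((-1096 - 1*(-13152)) + 3116)*(-23315 + 1/(2*(-1 + 50))) = ((-1096 + 13152) + 3116)*(-23315 + (1/2)/49) = (12056 + 3116)*(-23315 + (1/2)*(1/49)) = 15172*(-23315 + 1/98) = 15172*(-2284869/98) = -17333016234/49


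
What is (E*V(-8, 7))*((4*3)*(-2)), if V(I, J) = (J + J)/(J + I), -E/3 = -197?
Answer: 198576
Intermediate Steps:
E = 591 (E = -3*(-197) = 591)
V(I, J) = 2*J/(I + J) (V(I, J) = (2*J)/(I + J) = 2*J/(I + J))
(E*V(-8, 7))*((4*3)*(-2)) = (591*(2*7/(-8 + 7)))*((4*3)*(-2)) = (591*(2*7/(-1)))*(12*(-2)) = (591*(2*7*(-1)))*(-24) = (591*(-14))*(-24) = -8274*(-24) = 198576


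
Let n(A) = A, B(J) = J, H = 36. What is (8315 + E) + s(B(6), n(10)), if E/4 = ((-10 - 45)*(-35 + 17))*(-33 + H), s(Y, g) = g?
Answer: 20205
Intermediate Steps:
E = 11880 (E = 4*(((-10 - 45)*(-35 + 17))*(-33 + 36)) = 4*(-55*(-18)*3) = 4*(990*3) = 4*2970 = 11880)
(8315 + E) + s(B(6), n(10)) = (8315 + 11880) + 10 = 20195 + 10 = 20205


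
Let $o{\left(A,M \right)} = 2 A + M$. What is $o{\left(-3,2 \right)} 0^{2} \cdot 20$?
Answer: $0$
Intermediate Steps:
$o{\left(A,M \right)} = M + 2 A$
$o{\left(-3,2 \right)} 0^{2} \cdot 20 = \left(2 + 2 \left(-3\right)\right) 0^{2} \cdot 20 = \left(2 - 6\right) 0 \cdot 20 = \left(-4\right) 0 \cdot 20 = 0 \cdot 20 = 0$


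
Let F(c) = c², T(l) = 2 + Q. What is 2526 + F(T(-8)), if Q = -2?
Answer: 2526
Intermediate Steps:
T(l) = 0 (T(l) = 2 - 2 = 0)
2526 + F(T(-8)) = 2526 + 0² = 2526 + 0 = 2526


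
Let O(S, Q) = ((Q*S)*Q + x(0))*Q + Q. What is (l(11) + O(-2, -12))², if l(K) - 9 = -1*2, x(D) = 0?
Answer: 11909401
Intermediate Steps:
l(K) = 7 (l(K) = 9 - 1*2 = 9 - 2 = 7)
O(S, Q) = Q + S*Q³ (O(S, Q) = ((Q*S)*Q + 0)*Q + Q = (S*Q² + 0)*Q + Q = (S*Q²)*Q + Q = S*Q³ + Q = Q + S*Q³)
(l(11) + O(-2, -12))² = (7 + (-12 - 2*(-12)³))² = (7 + (-12 - 2*(-1728)))² = (7 + (-12 + 3456))² = (7 + 3444)² = 3451² = 11909401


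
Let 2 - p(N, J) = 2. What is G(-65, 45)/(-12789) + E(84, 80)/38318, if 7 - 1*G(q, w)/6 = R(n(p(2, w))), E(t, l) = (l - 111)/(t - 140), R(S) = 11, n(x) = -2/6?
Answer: 353033/186685296 ≈ 0.0018911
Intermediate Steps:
p(N, J) = 0 (p(N, J) = 2 - 1*2 = 2 - 2 = 0)
n(x) = -⅓ (n(x) = -2*⅙ = -⅓)
E(t, l) = (-111 + l)/(-140 + t)
G(q, w) = -24 (G(q, w) = 42 - 6*11 = 42 - 66 = -24)
G(-65, 45)/(-12789) + E(84, 80)/38318 = -24/(-12789) + ((-111 + 80)/(-140 + 84))/38318 = -24*(-1/12789) + (-31/(-56))*(1/38318) = 8/4263 - 1/56*(-31)*(1/38318) = 8/4263 + (31/56)*(1/38318) = 8/4263 + 31/2145808 = 353033/186685296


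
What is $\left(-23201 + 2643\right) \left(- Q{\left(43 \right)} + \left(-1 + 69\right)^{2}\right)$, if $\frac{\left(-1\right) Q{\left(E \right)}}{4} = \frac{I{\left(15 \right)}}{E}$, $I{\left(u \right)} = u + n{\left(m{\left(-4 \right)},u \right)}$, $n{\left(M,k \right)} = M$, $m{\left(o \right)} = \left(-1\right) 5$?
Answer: $- \frac{4088410576}{43} \approx -9.5079 \cdot 10^{7}$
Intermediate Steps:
$m{\left(o \right)} = -5$
$I{\left(u \right)} = -5 + u$ ($I{\left(u \right)} = u - 5 = -5 + u$)
$Q{\left(E \right)} = - \frac{40}{E}$ ($Q{\left(E \right)} = - 4 \frac{-5 + 15}{E} = - 4 \frac{10}{E} = - \frac{40}{E}$)
$\left(-23201 + 2643\right) \left(- Q{\left(43 \right)} + \left(-1 + 69\right)^{2}\right) = \left(-23201 + 2643\right) \left(- \frac{-40}{43} + \left(-1 + 69\right)^{2}\right) = - 20558 \left(- \frac{-40}{43} + 68^{2}\right) = - 20558 \left(\left(-1\right) \left(- \frac{40}{43}\right) + 4624\right) = - 20558 \left(\frac{40}{43} + 4624\right) = \left(-20558\right) \frac{198872}{43} = - \frac{4088410576}{43}$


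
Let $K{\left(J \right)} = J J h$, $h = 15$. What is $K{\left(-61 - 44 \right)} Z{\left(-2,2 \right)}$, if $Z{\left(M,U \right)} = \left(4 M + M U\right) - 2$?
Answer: $-2315250$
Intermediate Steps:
$Z{\left(M,U \right)} = -2 + 4 M + M U$
$K{\left(J \right)} = 15 J^{2}$ ($K{\left(J \right)} = J J 15 = J^{2} \cdot 15 = 15 J^{2}$)
$K{\left(-61 - 44 \right)} Z{\left(-2,2 \right)} = 15 \left(-61 - 44\right)^{2} \left(-2 + 4 \left(-2\right) - 4\right) = 15 \left(-61 - 44\right)^{2} \left(-2 - 8 - 4\right) = 15 \left(-105\right)^{2} \left(-14\right) = 15 \cdot 11025 \left(-14\right) = 165375 \left(-14\right) = -2315250$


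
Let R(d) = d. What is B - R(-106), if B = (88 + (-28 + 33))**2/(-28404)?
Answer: 333575/3156 ≈ 105.70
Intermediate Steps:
B = -961/3156 (B = (88 + 5)**2*(-1/28404) = 93**2*(-1/28404) = 8649*(-1/28404) = -961/3156 ≈ -0.30450)
B - R(-106) = -961/3156 - 1*(-106) = -961/3156 + 106 = 333575/3156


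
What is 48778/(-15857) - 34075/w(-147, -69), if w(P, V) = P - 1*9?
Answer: 532717907/2473692 ≈ 215.35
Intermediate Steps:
w(P, V) = -9 + P (w(P, V) = P - 9 = -9 + P)
48778/(-15857) - 34075/w(-147, -69) = 48778/(-15857) - 34075/(-9 - 147) = 48778*(-1/15857) - 34075/(-156) = -48778/15857 - 34075*(-1/156) = -48778/15857 + 34075/156 = 532717907/2473692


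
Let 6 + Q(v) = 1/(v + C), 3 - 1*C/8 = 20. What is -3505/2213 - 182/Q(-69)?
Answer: 78252375/2724203 ≈ 28.725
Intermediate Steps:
C = -136 (C = 24 - 8*20 = 24 - 160 = -136)
Q(v) = -6 + 1/(-136 + v) (Q(v) = -6 + 1/(v - 136) = -6 + 1/(-136 + v))
-3505/2213 - 182/Q(-69) = -3505/2213 - 182*(-136 - 69)/(817 - 6*(-69)) = -3505*1/2213 - 182*(-205/(817 + 414)) = -3505/2213 - 182/((-1/205*1231)) = -3505/2213 - 182/(-1231/205) = -3505/2213 - 182*(-205/1231) = -3505/2213 + 37310/1231 = 78252375/2724203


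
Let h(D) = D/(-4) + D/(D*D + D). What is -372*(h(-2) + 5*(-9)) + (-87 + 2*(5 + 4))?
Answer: 16857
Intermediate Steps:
h(D) = -D/4 + D/(D + D²) (h(D) = D*(-¼) + D/(D² + D) = -D/4 + D/(D + D²))
-372*(h(-2) + 5*(-9)) + (-87 + 2*(5 + 4)) = -372*((4 - 1*(-2) - 1*(-2)²)/(4*(1 - 2)) + 5*(-9)) + (-87 + 2*(5 + 4)) = -372*((¼)*(4 + 2 - 1*4)/(-1) - 45) + (-87 + 2*9) = -372*((¼)*(-1)*(4 + 2 - 4) - 45) + (-87 + 18) = -372*((¼)*(-1)*2 - 45) - 69 = -372*(-½ - 45) - 69 = -372*(-91/2) - 69 = 16926 - 69 = 16857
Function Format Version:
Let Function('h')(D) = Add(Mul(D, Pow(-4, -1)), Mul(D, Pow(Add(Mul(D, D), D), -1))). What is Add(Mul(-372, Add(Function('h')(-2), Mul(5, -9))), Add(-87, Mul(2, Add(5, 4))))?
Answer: 16857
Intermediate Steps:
Function('h')(D) = Add(Mul(Rational(-1, 4), D), Mul(D, Pow(Add(D, Pow(D, 2)), -1))) (Function('h')(D) = Add(Mul(D, Rational(-1, 4)), Mul(D, Pow(Add(Pow(D, 2), D), -1))) = Add(Mul(Rational(-1, 4), D), Mul(D, Pow(Add(D, Pow(D, 2)), -1))))
Add(Mul(-372, Add(Function('h')(-2), Mul(5, -9))), Add(-87, Mul(2, Add(5, 4)))) = Add(Mul(-372, Add(Mul(Rational(1, 4), Pow(Add(1, -2), -1), Add(4, Mul(-1, -2), Mul(-1, Pow(-2, 2)))), Mul(5, -9))), Add(-87, Mul(2, Add(5, 4)))) = Add(Mul(-372, Add(Mul(Rational(1, 4), Pow(-1, -1), Add(4, 2, Mul(-1, 4))), -45)), Add(-87, Mul(2, 9))) = Add(Mul(-372, Add(Mul(Rational(1, 4), -1, Add(4, 2, -4)), -45)), Add(-87, 18)) = Add(Mul(-372, Add(Mul(Rational(1, 4), -1, 2), -45)), -69) = Add(Mul(-372, Add(Rational(-1, 2), -45)), -69) = Add(Mul(-372, Rational(-91, 2)), -69) = Add(16926, -69) = 16857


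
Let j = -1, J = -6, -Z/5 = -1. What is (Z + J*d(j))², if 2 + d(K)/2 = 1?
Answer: 289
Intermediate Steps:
Z = 5 (Z = -5*(-1) = 5)
d(K) = -2 (d(K) = -4 + 2*1 = -4 + 2 = -2)
(Z + J*d(j))² = (5 - 6*(-2))² = (5 + 12)² = 17² = 289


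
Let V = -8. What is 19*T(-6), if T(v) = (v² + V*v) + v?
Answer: 1482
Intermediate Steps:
T(v) = v² - 7*v (T(v) = (v² - 8*v) + v = v² - 7*v)
19*T(-6) = 19*(-6*(-7 - 6)) = 19*(-6*(-13)) = 19*78 = 1482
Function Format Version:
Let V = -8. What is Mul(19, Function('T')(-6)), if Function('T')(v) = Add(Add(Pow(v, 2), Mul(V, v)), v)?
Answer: 1482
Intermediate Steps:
Function('T')(v) = Add(Pow(v, 2), Mul(-7, v)) (Function('T')(v) = Add(Add(Pow(v, 2), Mul(-8, v)), v) = Add(Pow(v, 2), Mul(-7, v)))
Mul(19, Function('T')(-6)) = Mul(19, Mul(-6, Add(-7, -6))) = Mul(19, Mul(-6, -13)) = Mul(19, 78) = 1482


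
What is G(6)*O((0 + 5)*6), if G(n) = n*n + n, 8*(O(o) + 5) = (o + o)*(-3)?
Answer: -1155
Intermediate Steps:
O(o) = -5 - 3*o/4 (O(o) = -5 + ((o + o)*(-3))/8 = -5 + ((2*o)*(-3))/8 = -5 + (-6*o)/8 = -5 - 3*o/4)
G(n) = n + n**2 (G(n) = n**2 + n = n + n**2)
G(6)*O((0 + 5)*6) = (6*(1 + 6))*(-5 - 3*(0 + 5)*6/4) = (6*7)*(-5 - 15*6/4) = 42*(-5 - 3/4*30) = 42*(-5 - 45/2) = 42*(-55/2) = -1155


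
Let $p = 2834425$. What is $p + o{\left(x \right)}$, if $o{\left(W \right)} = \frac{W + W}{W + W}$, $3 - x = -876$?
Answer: $2834426$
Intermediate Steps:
$x = 879$ ($x = 3 - -876 = 3 + 876 = 879$)
$o{\left(W \right)} = 1$ ($o{\left(W \right)} = \frac{2 W}{2 W} = 2 W \frac{1}{2 W} = 1$)
$p + o{\left(x \right)} = 2834425 + 1 = 2834426$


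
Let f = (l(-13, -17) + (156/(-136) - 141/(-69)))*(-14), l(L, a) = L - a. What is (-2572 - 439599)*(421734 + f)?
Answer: -72901259395661/391 ≈ -1.8645e+11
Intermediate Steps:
f = -26803/391 (f = ((-13 - 1*(-17)) + (156/(-136) - 141/(-69)))*(-14) = ((-13 + 17) + (156*(-1/136) - 141*(-1/69)))*(-14) = (4 + (-39/34 + 47/23))*(-14) = (4 + 701/782)*(-14) = (3829/782)*(-14) = -26803/391 ≈ -68.550)
(-2572 - 439599)*(421734 + f) = (-2572 - 439599)*(421734 - 26803/391) = -442171*164871191/391 = -72901259395661/391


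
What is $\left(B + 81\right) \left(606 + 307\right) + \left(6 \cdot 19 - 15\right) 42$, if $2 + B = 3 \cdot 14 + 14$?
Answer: $127413$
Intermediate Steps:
$B = 54$ ($B = -2 + \left(3 \cdot 14 + 14\right) = -2 + \left(42 + 14\right) = -2 + 56 = 54$)
$\left(B + 81\right) \left(606 + 307\right) + \left(6 \cdot 19 - 15\right) 42 = \left(54 + 81\right) \left(606 + 307\right) + \left(6 \cdot 19 - 15\right) 42 = 135 \cdot 913 + \left(114 - 15\right) 42 = 123255 + 99 \cdot 42 = 123255 + 4158 = 127413$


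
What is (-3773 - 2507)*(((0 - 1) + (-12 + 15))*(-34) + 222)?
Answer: -967120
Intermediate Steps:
(-3773 - 2507)*(((0 - 1) + (-12 + 15))*(-34) + 222) = -6280*((-1 + 3)*(-34) + 222) = -6280*(2*(-34) + 222) = -6280*(-68 + 222) = -6280*154 = -967120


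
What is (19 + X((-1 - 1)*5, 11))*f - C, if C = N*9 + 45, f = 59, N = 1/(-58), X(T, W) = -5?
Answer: 45307/58 ≈ 781.16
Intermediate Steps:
N = -1/58 ≈ -0.017241
C = 2601/58 (C = -1/58*9 + 45 = -9/58 + 45 = 2601/58 ≈ 44.845)
(19 + X((-1 - 1)*5, 11))*f - C = (19 - 5)*59 - 1*2601/58 = 14*59 - 2601/58 = 826 - 2601/58 = 45307/58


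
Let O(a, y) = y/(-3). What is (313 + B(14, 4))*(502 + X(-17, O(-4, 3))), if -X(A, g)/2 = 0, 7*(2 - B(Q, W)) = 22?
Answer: 1095866/7 ≈ 1.5655e+5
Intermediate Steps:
B(Q, W) = -8/7 (B(Q, W) = 2 - 1/7*22 = 2 - 22/7 = -8/7)
O(a, y) = -y/3 (O(a, y) = y*(-1/3) = -y/3)
X(A, g) = 0 (X(A, g) = -2*0 = 0)
(313 + B(14, 4))*(502 + X(-17, O(-4, 3))) = (313 - 8/7)*(502 + 0) = (2183/7)*502 = 1095866/7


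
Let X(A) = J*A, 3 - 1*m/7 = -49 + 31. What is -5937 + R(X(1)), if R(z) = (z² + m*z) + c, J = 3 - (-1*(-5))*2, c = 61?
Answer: -6856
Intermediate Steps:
J = -7 (J = 3 - 5*2 = 3 - 1*10 = 3 - 10 = -7)
m = 147 (m = 21 - 7*(-49 + 31) = 21 - 7*(-18) = 21 + 126 = 147)
X(A) = -7*A
R(z) = 61 + z² + 147*z (R(z) = (z² + 147*z) + 61 = 61 + z² + 147*z)
-5937 + R(X(1)) = -5937 + (61 + (-7*1)² + 147*(-7*1)) = -5937 + (61 + (-7)² + 147*(-7)) = -5937 + (61 + 49 - 1029) = -5937 - 919 = -6856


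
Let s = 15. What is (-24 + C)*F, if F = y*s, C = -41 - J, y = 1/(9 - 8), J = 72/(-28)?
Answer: -6555/7 ≈ -936.43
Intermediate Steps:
J = -18/7 (J = 72*(-1/28) = -18/7 ≈ -2.5714)
y = 1 (y = 1/1 = 1)
C = -269/7 (C = -41 - 1*(-18/7) = -41 + 18/7 = -269/7 ≈ -38.429)
F = 15 (F = 1*15 = 15)
(-24 + C)*F = (-24 - 269/7)*15 = -437/7*15 = -6555/7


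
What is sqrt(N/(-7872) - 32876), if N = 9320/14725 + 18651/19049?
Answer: I*sqrt(100180716436227362244671865)/55201716120 ≈ 181.32*I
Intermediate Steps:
N = 90434531/56099305 (N = 9320*(1/14725) + 18651*(1/19049) = 1864/2945 + 18651/19049 = 90434531/56099305 ≈ 1.6120)
sqrt(N/(-7872) - 32876) = sqrt((90434531/56099305)/(-7872) - 32876) = sqrt((90434531/56099305)*(-1/7872) - 32876) = sqrt(-90434531/441613728960 - 32876) = sqrt(-14518493043723491/441613728960) = I*sqrt(100180716436227362244671865)/55201716120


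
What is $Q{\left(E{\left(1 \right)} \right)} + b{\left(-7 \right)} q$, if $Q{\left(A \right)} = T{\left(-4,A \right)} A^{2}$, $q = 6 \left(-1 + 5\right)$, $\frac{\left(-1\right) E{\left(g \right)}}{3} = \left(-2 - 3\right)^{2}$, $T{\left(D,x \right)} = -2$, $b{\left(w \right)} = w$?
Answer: $-11418$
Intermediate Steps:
$E{\left(g \right)} = -75$ ($E{\left(g \right)} = - 3 \left(-2 - 3\right)^{2} = - 3 \left(-5\right)^{2} = \left(-3\right) 25 = -75$)
$q = 24$ ($q = 6 \cdot 4 = 24$)
$Q{\left(A \right)} = - 2 A^{2}$
$Q{\left(E{\left(1 \right)} \right)} + b{\left(-7 \right)} q = - 2 \left(-75\right)^{2} - 168 = \left(-2\right) 5625 - 168 = -11250 - 168 = -11418$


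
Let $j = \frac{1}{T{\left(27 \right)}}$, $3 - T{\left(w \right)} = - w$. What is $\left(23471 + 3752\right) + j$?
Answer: $\frac{816691}{30} \approx 27223.0$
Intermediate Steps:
$T{\left(w \right)} = 3 + w$ ($T{\left(w \right)} = 3 - - w = 3 + w$)
$j = \frac{1}{30}$ ($j = \frac{1}{3 + 27} = \frac{1}{30} \approx 0.033333$)
$\left(23471 + 3752\right) + j = \left(23471 + 3752\right) + \frac{1}{30} = 27223 + \frac{1}{30} = \frac{816691}{30}$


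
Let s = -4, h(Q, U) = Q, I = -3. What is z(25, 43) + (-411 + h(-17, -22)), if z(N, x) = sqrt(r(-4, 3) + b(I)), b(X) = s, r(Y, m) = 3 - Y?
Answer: -428 + sqrt(3) ≈ -426.27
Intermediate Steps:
b(X) = -4
z(N, x) = sqrt(3) (z(N, x) = sqrt((3 - 1*(-4)) - 4) = sqrt((3 + 4) - 4) = sqrt(7 - 4) = sqrt(3))
z(25, 43) + (-411 + h(-17, -22)) = sqrt(3) + (-411 - 17) = sqrt(3) - 428 = -428 + sqrt(3)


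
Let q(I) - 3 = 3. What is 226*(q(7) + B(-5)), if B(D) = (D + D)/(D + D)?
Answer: 1582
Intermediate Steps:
q(I) = 6 (q(I) = 3 + 3 = 6)
B(D) = 1 (B(D) = (2*D)/((2*D)) = (2*D)*(1/(2*D)) = 1)
226*(q(7) + B(-5)) = 226*(6 + 1) = 226*7 = 1582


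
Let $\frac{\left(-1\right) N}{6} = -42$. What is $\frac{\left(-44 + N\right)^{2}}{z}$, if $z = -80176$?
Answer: $- \frac{2704}{5011} \approx -0.53961$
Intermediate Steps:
$N = 252$ ($N = \left(-6\right) \left(-42\right) = 252$)
$\frac{\left(-44 + N\right)^{2}}{z} = \frac{\left(-44 + 252\right)^{2}}{-80176} = 208^{2} \left(- \frac{1}{80176}\right) = 43264 \left(- \frac{1}{80176}\right) = - \frac{2704}{5011}$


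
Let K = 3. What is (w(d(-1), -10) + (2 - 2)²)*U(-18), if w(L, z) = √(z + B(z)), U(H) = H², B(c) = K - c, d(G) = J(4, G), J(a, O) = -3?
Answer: 324*√3 ≈ 561.18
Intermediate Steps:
d(G) = -3
B(c) = 3 - c
w(L, z) = √3 (w(L, z) = √(z + (3 - z)) = √3)
(w(d(-1), -10) + (2 - 2)²)*U(-18) = (√3 + (2 - 2)²)*(-18)² = (√3 + 0²)*324 = (√3 + 0)*324 = √3*324 = 324*√3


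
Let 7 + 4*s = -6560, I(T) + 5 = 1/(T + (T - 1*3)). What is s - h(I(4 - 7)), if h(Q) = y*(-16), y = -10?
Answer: -7207/4 ≈ -1801.8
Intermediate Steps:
I(T) = -5 + 1/(-3 + 2*T) (I(T) = -5 + 1/(T + (T - 1*3)) = -5 + 1/(T + (T - 3)) = -5 + 1/(T + (-3 + T)) = -5 + 1/(-3 + 2*T))
s = -6567/4 (s = -7/4 + (¼)*(-6560) = -7/4 - 1640 = -6567/4 ≈ -1641.8)
h(Q) = 160 (h(Q) = -10*(-16) = 160)
s - h(I(4 - 7)) = -6567/4 - 1*160 = -6567/4 - 160 = -7207/4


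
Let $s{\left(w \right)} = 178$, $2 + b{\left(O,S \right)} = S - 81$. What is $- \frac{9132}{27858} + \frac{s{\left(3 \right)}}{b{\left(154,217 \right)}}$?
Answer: $\frac{311253}{311081} \approx 1.0006$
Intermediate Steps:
$b{\left(O,S \right)} = -83 + S$ ($b{\left(O,S \right)} = -2 + \left(S - 81\right) = -2 + \left(-81 + S\right) = -83 + S$)
$- \frac{9132}{27858} + \frac{s{\left(3 \right)}}{b{\left(154,217 \right)}} = - \frac{9132}{27858} + \frac{178}{-83 + 217} = \left(-9132\right) \frac{1}{27858} + \frac{178}{134} = - \frac{1522}{4643} + 178 \cdot \frac{1}{134} = - \frac{1522}{4643} + \frac{89}{67} = \frac{311253}{311081}$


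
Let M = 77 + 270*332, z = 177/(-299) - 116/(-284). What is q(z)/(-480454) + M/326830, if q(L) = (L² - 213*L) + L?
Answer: 422181844074720033/1538420186107820470 ≈ 0.27443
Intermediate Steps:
z = -3896/21229 (z = 177*(-1/299) - 116*(-1/284) = -177/299 + 29/71 = -3896/21229 ≈ -0.18352)
q(L) = L² - 212*L
M = 89717 (M = 77 + 89640 = 89717)
q(z)/(-480454) + M/326830 = -3896*(-212 - 3896/21229)/21229/(-480454) + 89717/326830 = -3896/21229*(-4504444/21229)*(-1/480454) + 89717*(1/326830) = (17549313824/450670441)*(-1/480454) + 89717/326830 = -8774656912/108263208030107 + 89717/326830 = 422181844074720033/1538420186107820470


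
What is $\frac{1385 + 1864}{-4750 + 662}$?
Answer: $- \frac{3249}{4088} \approx -0.79477$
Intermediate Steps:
$\frac{1385 + 1864}{-4750 + 662} = \frac{3249}{-4088} = 3249 \left(- \frac{1}{4088}\right) = - \frac{3249}{4088}$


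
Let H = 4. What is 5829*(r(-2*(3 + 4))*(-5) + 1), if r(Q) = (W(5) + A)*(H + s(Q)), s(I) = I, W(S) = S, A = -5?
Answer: 5829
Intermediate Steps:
r(Q) = 0 (r(Q) = (5 - 5)*(4 + Q) = 0*(4 + Q) = 0)
5829*(r(-2*(3 + 4))*(-5) + 1) = 5829*(0*(-5) + 1) = 5829*(0 + 1) = 5829*1 = 5829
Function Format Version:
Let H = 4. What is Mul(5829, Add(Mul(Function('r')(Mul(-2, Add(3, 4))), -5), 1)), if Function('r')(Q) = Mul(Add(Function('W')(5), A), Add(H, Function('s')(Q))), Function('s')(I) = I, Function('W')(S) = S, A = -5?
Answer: 5829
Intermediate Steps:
Function('r')(Q) = 0 (Function('r')(Q) = Mul(Add(5, -5), Add(4, Q)) = Mul(0, Add(4, Q)) = 0)
Mul(5829, Add(Mul(Function('r')(Mul(-2, Add(3, 4))), -5), 1)) = Mul(5829, Add(Mul(0, -5), 1)) = Mul(5829, Add(0, 1)) = Mul(5829, 1) = 5829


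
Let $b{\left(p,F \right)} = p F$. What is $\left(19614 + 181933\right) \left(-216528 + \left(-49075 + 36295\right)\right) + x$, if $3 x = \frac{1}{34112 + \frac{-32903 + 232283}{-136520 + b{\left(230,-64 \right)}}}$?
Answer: $- \frac{35763817592184991738}{773834925} \approx -4.6216 \cdot 10^{10}$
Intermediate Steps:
$b{\left(p,F \right)} = F p$
$x = \frac{7562}{773834925}$ ($x = \frac{1}{3 \left(34112 + \frac{-32903 + 232283}{-136520 - 14720}\right)} = \frac{1}{3 \left(34112 + \frac{199380}{-136520 - 14720}\right)} = \frac{1}{3 \left(34112 + \frac{199380}{-151240}\right)} = \frac{1}{3 \left(34112 + 199380 \left(- \frac{1}{151240}\right)\right)} = \frac{1}{3 \left(34112 - \frac{9969}{7562}\right)} = \frac{1}{3 \cdot \frac{257944975}{7562}} = \frac{1}{3} \cdot \frac{7562}{257944975} = \frac{7562}{773834925} \approx 9.7721 \cdot 10^{-6}$)
$\left(19614 + 181933\right) \left(-216528 + \left(-49075 + 36295\right)\right) + x = \left(19614 + 181933\right) \left(-216528 + \left(-49075 + 36295\right)\right) + \frac{7562}{773834925} = 201547 \left(-216528 - 12780\right) + \frac{7562}{773834925} = 201547 \left(-229308\right) + \frac{7562}{773834925} = -46216339476 + \frac{7562}{773834925} = - \frac{35763817592184991738}{773834925}$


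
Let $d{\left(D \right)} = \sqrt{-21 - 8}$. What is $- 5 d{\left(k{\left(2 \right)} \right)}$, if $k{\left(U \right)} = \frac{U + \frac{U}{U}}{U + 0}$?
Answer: $- 5 i \sqrt{29} \approx - 26.926 i$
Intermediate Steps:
$k{\left(U \right)} = \frac{1 + U}{U}$ ($k{\left(U \right)} = \frac{U + 1}{U} = \frac{1 + U}{U}$)
$d{\left(D \right)} = i \sqrt{29}$ ($d{\left(D \right)} = \sqrt{-29} = i \sqrt{29}$)
$- 5 d{\left(k{\left(2 \right)} \right)} = - 5 i \sqrt{29}$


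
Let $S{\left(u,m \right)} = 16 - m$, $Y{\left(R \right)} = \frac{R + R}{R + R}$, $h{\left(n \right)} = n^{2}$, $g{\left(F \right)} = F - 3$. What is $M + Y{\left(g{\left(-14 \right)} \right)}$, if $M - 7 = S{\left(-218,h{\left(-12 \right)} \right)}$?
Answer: $-120$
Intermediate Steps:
$g{\left(F \right)} = -3 + F$
$Y{\left(R \right)} = 1$ ($Y{\left(R \right)} = \frac{2 R}{2 R} = 2 R \frac{1}{2 R} = 1$)
$M = -121$ ($M = 7 + \left(16 - \left(-12\right)^{2}\right) = 7 + \left(16 - 144\right) = 7 - 128 = -121$)
$M + Y{\left(g{\left(-14 \right)} \right)} = -121 + 1 = -120$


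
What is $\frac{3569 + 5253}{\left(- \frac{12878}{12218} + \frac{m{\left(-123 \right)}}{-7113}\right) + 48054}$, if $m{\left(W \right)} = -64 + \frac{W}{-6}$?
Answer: $\frac{255563441716}{1392040106835} \approx 0.18359$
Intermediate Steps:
$m{\left(W \right)} = -64 - \frac{W}{6}$ ($m{\left(W \right)} = -64 + W \left(- \frac{1}{6}\right) = -64 - \frac{W}{6}$)
$\frac{3569 + 5253}{\left(- \frac{12878}{12218} + \frac{m{\left(-123 \right)}}{-7113}\right) + 48054} = \frac{3569 + 5253}{\left(- \frac{12878}{12218} + \frac{-64 - - \frac{41}{2}}{-7113}\right) + 48054} = \frac{8822}{\left(\left(-12878\right) \frac{1}{12218} + \left(-64 + \frac{41}{2}\right) \left(- \frac{1}{7113}\right)\right) + 48054} = \frac{8822}{\left(- \frac{6439}{6109} - - \frac{29}{4742}\right) + 48054} = \frac{8822}{\left(- \frac{6439}{6109} + \frac{29}{4742}\right) + 48054} = \frac{8822}{- \frac{30356577}{28968878} + 48054} = \frac{8822}{\frac{1392040106835}{28968878}} = 8822 \cdot \frac{28968878}{1392040106835} = \frac{255563441716}{1392040106835}$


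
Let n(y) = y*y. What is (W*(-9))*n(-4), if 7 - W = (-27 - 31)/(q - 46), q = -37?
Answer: -75312/83 ≈ -907.37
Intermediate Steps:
n(y) = y**2
W = 523/83 (W = 7 - (-27 - 31)/(-37 - 46) = 7 - (-58)/(-83) = 7 - (-58)*(-1)/83 = 7 - 1*58/83 = 7 - 58/83 = 523/83 ≈ 6.3012)
(W*(-9))*n(-4) = ((523/83)*(-9))*(-4)**2 = -4707/83*16 = -75312/83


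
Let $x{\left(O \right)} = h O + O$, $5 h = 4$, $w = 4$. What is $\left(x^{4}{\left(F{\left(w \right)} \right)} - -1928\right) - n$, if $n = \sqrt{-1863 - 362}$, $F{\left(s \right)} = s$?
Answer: $\frac{2884616}{625} - 5 i \sqrt{89} \approx 4615.4 - 47.17 i$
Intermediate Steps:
$h = \frac{4}{5}$ ($h = \frac{1}{5} \cdot 4 = \frac{4}{5} \approx 0.8$)
$x{\left(O \right)} = \frac{9 O}{5}$ ($x{\left(O \right)} = \frac{4 O}{5} + O = \frac{9 O}{5}$)
$n = 5 i \sqrt{89}$ ($n = \sqrt{-2225} = 5 i \sqrt{89} \approx 47.17 i$)
$\left(x^{4}{\left(F{\left(w \right)} \right)} - -1928\right) - n = \left(\left(\frac{9}{5} \cdot 4\right)^{4} - -1928\right) - 5 i \sqrt{89} = \left(\left(\frac{36}{5}\right)^{4} + 1928\right) - 5 i \sqrt{89} = \left(\frac{1679616}{625} + 1928\right) - 5 i \sqrt{89} = \frac{2884616}{625} - 5 i \sqrt{89}$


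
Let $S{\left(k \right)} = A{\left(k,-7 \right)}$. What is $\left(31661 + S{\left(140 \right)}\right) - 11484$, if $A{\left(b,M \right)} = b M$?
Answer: $19197$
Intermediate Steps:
$A{\left(b,M \right)} = M b$
$S{\left(k \right)} = - 7 k$
$\left(31661 + S{\left(140 \right)}\right) - 11484 = \left(31661 - 980\right) - 11484 = 30681 - 11484 = 19197$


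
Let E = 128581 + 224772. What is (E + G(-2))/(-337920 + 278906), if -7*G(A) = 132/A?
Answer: -2473537/413098 ≈ -5.9878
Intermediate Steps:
E = 353353
G(A) = -132/(7*A)
(E + G(-2))/(-337920 + 278906) = (353353 - 132/7/(-2))/(-337920 + 278906) = (353353 - 132/7*(-1/2))/(-59014) = (353353 + 66/7)*(-1/59014) = (2473537/7)*(-1/59014) = -2473537/413098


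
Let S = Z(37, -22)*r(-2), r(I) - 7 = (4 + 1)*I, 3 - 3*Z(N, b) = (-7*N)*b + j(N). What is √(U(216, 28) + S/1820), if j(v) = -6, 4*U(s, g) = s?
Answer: √47305895/910 ≈ 7.5582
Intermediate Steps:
U(s, g) = s/4
Z(N, b) = 3 + 7*N*b/3 (Z(N, b) = 1 - ((-7*N)*b - 6)/3 = 1 - (-7*N*b - 6)/3 = 1 - (-6 - 7*N*b)/3 = 1 + (2 + 7*N*b/3) = 3 + 7*N*b/3)
r(I) = 7 + 5*I (r(I) = 7 + (4 + 1)*I = 7 + 5*I)
S = 5689 (S = (3 + (7/3)*37*(-22))*(7 + 5*(-2)) = (3 - 5698/3)*(7 - 10) = -5689/3*(-3) = 5689)
√(U(216, 28) + S/1820) = √((¼)*216 + 5689/1820) = √(54 + 5689*(1/1820)) = √(54 + 5689/1820) = √(103969/1820) = √47305895/910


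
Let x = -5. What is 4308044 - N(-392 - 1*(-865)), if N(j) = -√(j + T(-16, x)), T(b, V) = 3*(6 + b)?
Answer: 4308044 + √443 ≈ 4.3081e+6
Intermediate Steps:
T(b, V) = 18 + 3*b
N(j) = -√(-30 + j) (N(j) = -√(j + (18 + 3*(-16))) = -√(j + (18 - 48)) = -√(j - 30) = -√(-30 + j))
4308044 - N(-392 - 1*(-865)) = 4308044 - (-1)*√(-30 + (-392 - 1*(-865))) = 4308044 - (-1)*√(-30 + (-392 + 865)) = 4308044 - (-1)*√(-30 + 473) = 4308044 - (-1)*√443 = 4308044 + √443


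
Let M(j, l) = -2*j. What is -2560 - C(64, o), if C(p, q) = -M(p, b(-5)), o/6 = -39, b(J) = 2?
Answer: -2688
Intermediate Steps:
o = -234 (o = 6*(-39) = -234)
C(p, q) = 2*p (C(p, q) = -(-2)*p = 2*p)
-2560 - C(64, o) = -2560 - 2*64 = -2560 - 1*128 = -2560 - 128 = -2688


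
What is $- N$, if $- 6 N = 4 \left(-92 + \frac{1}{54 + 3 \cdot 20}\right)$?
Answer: $- \frac{10487}{171} \approx -61.328$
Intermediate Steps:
$N = \frac{10487}{171}$ ($N = - \frac{4 \left(-92 + \frac{1}{54 + 3 \cdot 20}\right)}{6} = - \frac{4 \left(-92 + \frac{1}{54 + 60}\right)}{6} = - \frac{4 \left(-92 + \frac{1}{114}\right)}{6} = - \frac{4 \left(- \frac{10487}{114}\right)}{6} = \left(- \frac{1}{6}\right) \left(- \frac{20974}{57}\right) = \frac{10487}{171} \approx 61.328$)
$- N = \left(-1\right) \frac{10487}{171} = - \frac{10487}{171}$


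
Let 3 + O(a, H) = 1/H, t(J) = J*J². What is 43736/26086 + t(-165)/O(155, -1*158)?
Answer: 370294185382/247817 ≈ 1.4942e+6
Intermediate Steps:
t(J) = J³
O(a, H) = -3 + 1/H
43736/26086 + t(-165)/O(155, -1*158) = 43736/26086 + (-165)³/(-3 + 1/(-1*158)) = 43736*(1/26086) - 4492125/(-3 + 1/(-158)) = 21868/13043 - 4492125/(-3 - 1/158) = 21868/13043 - 4492125/(-475/158) = 21868/13043 - 4492125*(-158/475) = 21868/13043 + 28390230/19 = 370294185382/247817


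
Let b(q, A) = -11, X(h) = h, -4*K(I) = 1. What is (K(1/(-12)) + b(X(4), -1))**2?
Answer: 2025/16 ≈ 126.56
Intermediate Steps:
K(I) = -1/4 (K(I) = -1/4*1 = -1/4)
(K(1/(-12)) + b(X(4), -1))**2 = (-1/4 - 11)**2 = (-45/4)**2 = 2025/16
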